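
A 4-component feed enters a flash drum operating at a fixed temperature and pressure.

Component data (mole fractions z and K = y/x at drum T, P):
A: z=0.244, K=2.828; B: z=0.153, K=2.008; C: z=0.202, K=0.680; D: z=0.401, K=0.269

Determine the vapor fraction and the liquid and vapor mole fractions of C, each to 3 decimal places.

ψ = 0.250, x_C = 0.220, y_C = 0.149

Material balance + equilibrium reduce to Σ zᵢ(Kᵢ−1)/(1+ψ(Kᵢ−1)) = 0.
Feasibility: ΣzᵢKᵢ = 1.242, Σzᵢ/Kᵢ = 1.950 — both > 1, two phases present.
Iterate (Newton) starting at ψ = 0.68:
  ψ = 0.680: g = -0.3751, g' = -1.098 → ψ = 0.338
  ψ = 0.338: g = -0.0713, g' = -0.802 → ψ = 0.249
  ψ = 0.249: g = 0.0009, g' = -0.829 → ψ = 0.250
Converged at ψ = 0.250.
Compositions from xᵢ = zᵢ/(1+ψ(Kᵢ−1)), yᵢ = Kᵢxᵢ:
  A: x = 0.167, y = 0.473
  B: x = 0.122, y = 0.245
  C: x = 0.220, y = 0.149
  D: x = 0.491, y = 0.132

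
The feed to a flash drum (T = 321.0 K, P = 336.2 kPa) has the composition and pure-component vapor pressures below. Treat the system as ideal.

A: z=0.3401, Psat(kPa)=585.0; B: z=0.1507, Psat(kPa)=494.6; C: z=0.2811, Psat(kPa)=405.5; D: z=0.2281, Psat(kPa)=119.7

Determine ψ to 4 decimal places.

Raoult's law: Kᵢ = Pᵢˢᵃᵗ/P = Pᵢˢᵃᵗ/336.2.
  K_A = 585.0/336.2 = 1.740036, K_B = 494.6/336.2 = 1.471148, K_C = 405.5/336.2 = 1.206127, K_D = 119.7/336.2 = 0.356038
Rachford–Rice: g(ψ) = Σ zᵢ(Kᵢ−1)/(1+ψ(Kᵢ−1)) = 0.
Check two-phase: ΣzᵢKᵢ = 1.2337 > 1 and Σzᵢ/Kᵢ = 1.1716 > 1, so g(0) = 0.2337 > 0 and g(1) = -0.1716 < 0.
Newton–Raphson from ψ = 0.5:
  ψ = 0.5000: g = 0.07706, g' = -0.3367 → ψ = 0.7289
  ψ = 0.7289: g = -0.01008, g' = -0.4421 → ψ = 0.7060
  ψ = 0.7060: g = -0.00018, g' = -0.4264 → ψ = 0.7056
Converged at ψ = 0.7056.

ψ = 0.7056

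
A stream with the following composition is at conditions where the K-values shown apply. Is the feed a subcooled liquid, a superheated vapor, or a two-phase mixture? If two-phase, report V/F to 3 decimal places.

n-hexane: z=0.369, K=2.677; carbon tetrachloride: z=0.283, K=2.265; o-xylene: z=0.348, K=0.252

ΣzᵢKᵢ = 1.717; Σzᵢ/Kᵢ = 1.644.
Both exceed 1, so a two-phase solution exists.
Let ψ = V/F and solve Σ zᵢ(Kᵢ−1)/(1+ψ(Kᵢ−1)) = 0.
Iterate (Newton) starting at ψ = 0.64:
  ψ = 0.640: g = -0.0031, g' = -1.096 → ψ = 0.637
Converged at ψ = 0.637.

two-phase, V/F = 0.637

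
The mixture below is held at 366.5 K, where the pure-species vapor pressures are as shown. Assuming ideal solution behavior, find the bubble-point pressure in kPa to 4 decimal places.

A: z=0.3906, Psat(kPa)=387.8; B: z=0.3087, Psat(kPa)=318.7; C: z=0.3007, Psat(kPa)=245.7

At the bubble point ψ → 0, so ΣzᵢKᵢ = 1 with Kᵢ = Pᵢˢᵃᵗ/P ⇒ P = ΣzᵢPᵢˢᵃᵗ.
P = 0.3906·387.8 + 0.3087·318.7 + 0.3007·245.7 = 323.7394 kPa

Pbub = 323.7394 kPa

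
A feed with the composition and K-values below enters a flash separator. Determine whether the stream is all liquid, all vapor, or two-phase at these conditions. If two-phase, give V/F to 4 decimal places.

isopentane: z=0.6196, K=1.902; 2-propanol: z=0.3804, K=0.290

ΣzᵢKᵢ = 1.2888; Σzᵢ/Kᵢ = 1.6375.
Both exceed 1, so a two-phase solution exists.
Let ψ = V/F and solve Σ zᵢ(Kᵢ−1)/(1+ψ(Kᵢ−1)) = 0.
Binary case is linear: z₁(K₁−1)(1+ψ(K₂−1)) + z₂(K₂−1)(1+ψ(K₁−1)) = 0
⇒ ψ = [z₁(K₁−1)+z₂(K₂−1)] / [−(K₁−1)(K₂−1)] = 0.28880/0.64042 = 0.4509

two-phase, V/F = 0.4509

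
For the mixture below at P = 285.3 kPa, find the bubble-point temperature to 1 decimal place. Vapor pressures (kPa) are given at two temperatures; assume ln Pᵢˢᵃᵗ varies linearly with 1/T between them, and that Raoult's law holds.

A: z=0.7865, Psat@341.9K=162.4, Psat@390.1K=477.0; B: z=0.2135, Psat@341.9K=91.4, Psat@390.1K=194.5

T = 371.1 K

Bubble-point temperature: ΣzᵢPᵢˢᵃᵗ(T) = P. Interpolate ln Pᵢˢᵃᵗ = aᵢ + bᵢ/T.
  T = 341.9 K: ΣzᵢPᵢˢᵃᵗ = 147.24 kPa
  T = 390.1 K: ΣzᵢPᵢˢᵃᵗ = 416.69 kPa
  T = 366.0 K: ΣzᵢPᵢˢᵃᵗ = 255.99 kPa
  T = 378.1 K: ΣzᵢPᵢˢᵃᵗ = 329.39 kPa
  T = 372.1 K: ΣzᵢPᵢˢᵃᵗ = 291.26 kPa
  T = 369.1 K: ΣzᵢPᵢˢᵃᵗ = 273.48 kPa
  T = 370.6 K: ΣzᵢPᵢˢᵃᵗ = 282.27 kPa
Interpolating between 370.6 K and 372.1 K gives T ≈ 371.1 K.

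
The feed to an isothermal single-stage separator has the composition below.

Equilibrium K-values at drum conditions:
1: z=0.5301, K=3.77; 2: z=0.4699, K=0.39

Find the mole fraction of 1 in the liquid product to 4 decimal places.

x_1 = 0.1805

Rachford–Rice: g(ψ) = Σ zᵢ(Kᵢ−1)/(1+ψ(Kᵢ−1)) = 0.
g(0) = ΣzᵢKᵢ − 1 = 1.1817 and g(1) = 1 − Σzᵢ/Kᵢ = -0.3455, so a root lies in (0, 1).
Binary case is linear: z₁(K₁−1)(1+ψ(K₂−1)) + z₂(K₂−1)(1+ψ(K₁−1)) = 0
⇒ ψ = [z₁(K₁−1)+z₂(K₂−1)] / [−(K₁−1)(K₂−1)] = 1.18174/1.68970 = 0.6994
Compositions from xᵢ = zᵢ/(1+ψ(Kᵢ−1)), yᵢ = Kᵢxᵢ:
  1: x = 0.1805, y = 0.6804
  2: x = 0.8195, y = 0.3196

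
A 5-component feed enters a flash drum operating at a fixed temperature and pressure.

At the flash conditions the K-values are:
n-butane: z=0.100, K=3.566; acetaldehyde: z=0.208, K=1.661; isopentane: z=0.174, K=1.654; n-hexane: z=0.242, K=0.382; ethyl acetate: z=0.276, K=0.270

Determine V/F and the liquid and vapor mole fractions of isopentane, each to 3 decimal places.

V/F = 0.180, x_isopentane = 0.156, y_isopentane = 0.257

Material balance + equilibrium reduce to Σ zᵢ(Kᵢ−1)/(1+V/F(Kᵢ−1)) = 0.
Feasibility: ΣzᵢKᵢ = 1.157, Σzᵢ/Kᵢ = 1.914 — both > 1, two phases present.
Newton iteration, V/F⁰ = 0.65:
  V/F = 0.650: g = -0.3612, g' = -0.964 → V/F = 0.276
  V/F = 0.276: g = -0.0694, g' = -0.709 → V/F = 0.178
  V/F = 0.178: g = 0.0017, g' = -0.754 → V/F = 0.180
Converged at V/F = 0.180.
Compositions from xᵢ = zᵢ/(1+V/F(Kᵢ−1)), yᵢ = Kᵢxᵢ:
  n-butane: x = 0.068, y = 0.244
  acetaldehyde: x = 0.186, y = 0.309
  isopentane: x = 0.156, y = 0.257
  n-hexane: x = 0.272, y = 0.104
  ethyl acetate: x = 0.318, y = 0.086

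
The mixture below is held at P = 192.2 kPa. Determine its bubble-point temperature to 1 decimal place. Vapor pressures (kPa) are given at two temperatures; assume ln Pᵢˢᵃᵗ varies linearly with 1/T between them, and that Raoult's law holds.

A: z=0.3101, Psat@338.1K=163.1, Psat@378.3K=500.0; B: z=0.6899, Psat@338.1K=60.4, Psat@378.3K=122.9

Bubble-point temperature: ΣzᵢPᵢˢᵃᵗ(T) = P. Interpolate ln Pᵢˢᵃᵗ = aᵢ + bᵢ/T.
  T = 338.1 K: ΣzᵢPᵢˢᵃᵗ = 92.25 kPa
  T = 378.3 K: ΣzᵢPᵢˢᵃᵗ = 239.84 kPa
  T = 358.2 K: ΣzᵢPᵢˢᵃᵗ = 152.02 kPa
  T = 368.2 K: ΣzᵢPᵢˢᵃᵗ = 191.71 kPa
  T = 373.2 K: ΣzᵢPᵢˢᵃᵗ = 214.46 kPa
  T = 370.7 K: ΣzᵢPᵢˢᵃᵗ = 202.83 kPa
Interpolating between 368.2 K and 370.7 K gives T ≈ 368.3 K.

T = 368.3 K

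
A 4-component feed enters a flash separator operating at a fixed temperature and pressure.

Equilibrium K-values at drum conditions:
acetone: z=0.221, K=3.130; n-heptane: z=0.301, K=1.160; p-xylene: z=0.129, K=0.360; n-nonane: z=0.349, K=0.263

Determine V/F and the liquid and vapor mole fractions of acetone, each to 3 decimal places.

V/F = 0.177, x_acetone = 0.161, y_acetone = 0.503

Iterate (Newton) starting at V/F = 0.41:
  V/F = 0.410: g = -0.1840, g' = -0.779 → V/F = 0.174
  V/F = 0.174: g = 0.0026, g' = -0.858 → V/F = 0.177
Converged at V/F = 0.177.
Compositions from xᵢ = zᵢ/(1+V/F(Kᵢ−1)), yᵢ = Kᵢxᵢ:
  acetone: x = 0.161, y = 0.503
  n-heptane: x = 0.293, y = 0.340
  p-xylene: x = 0.145, y = 0.052
  n-nonane: x = 0.401, y = 0.106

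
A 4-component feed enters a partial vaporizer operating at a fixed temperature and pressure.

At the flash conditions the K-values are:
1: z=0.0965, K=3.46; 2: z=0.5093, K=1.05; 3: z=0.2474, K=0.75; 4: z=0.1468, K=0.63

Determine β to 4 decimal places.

Let β = V/F and solve Σ zᵢ(Kᵢ−1)/(1+β(Kᵢ−1)) = 0.
Feasibility: ΣzᵢKᵢ = 1.1467, Σzᵢ/Kᵢ = 1.0758 — both > 1, two phases present.
Newton–Raphson from β = 0.55:
  β = 0.5500: g = -0.01423, g' = -0.1591 → β = 0.4606
  β = 0.4606: g = 0.00081, g' = -0.1785 → β = 0.4651
Converged at β = 0.4651.

β = 0.4651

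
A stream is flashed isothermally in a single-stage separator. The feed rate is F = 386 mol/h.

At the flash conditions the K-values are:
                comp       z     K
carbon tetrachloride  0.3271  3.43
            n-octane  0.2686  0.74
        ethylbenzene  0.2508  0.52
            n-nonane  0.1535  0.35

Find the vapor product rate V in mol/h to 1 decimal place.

Rachford–Rice: g(ψ) = Σ zᵢ(Kᵢ−1)/(1+ψ(Kᵢ−1)) = 0.
Check two-phase: ΣzᵢKᵢ = 1.5049 > 1 and Σzᵢ/Kᵢ = 1.3792 > 1, so g(0) = 0.5049 > 0 and g(1) = -0.3792 < 0.
Newton–Raphson from ψ = 0.5:
  ψ = 0.5000: g = -0.02764, g' = -0.6601 → ψ = 0.4581
  ψ = 0.4581: g = 0.00044, g' = -0.6824 → ψ = 0.4588
Converged at ψ = 0.4588.
Then V = ψ·F = 0.4588·386 = 177.1 mol/h and L = F − V = 208.9 mol/h.

V = 177.1 mol/h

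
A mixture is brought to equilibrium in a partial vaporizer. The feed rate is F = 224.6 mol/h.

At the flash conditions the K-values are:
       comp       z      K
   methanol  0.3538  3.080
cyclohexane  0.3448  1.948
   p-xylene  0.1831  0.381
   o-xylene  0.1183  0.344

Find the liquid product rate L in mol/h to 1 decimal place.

L = 25.6 mol/h

Material balance + equilibrium reduce to Σ zᵢ(Kᵢ−1)/(1+β(Kᵢ−1)) = 0.
g(0) = ΣzᵢKᵢ − 1 = 0.8718 and g(1) = 1 − Σzᵢ/Kᵢ = -0.1163, so a root lies in (0, 1).
Iterate (Newton) starting at β = 0.33:
  β = 0.3300: g = 0.44388, g' = -0.9117 → β = 0.8168
  β = 0.8168: g = 0.06042, g' = -0.8319 → β = 0.8895
  β = 0.8895: g = -0.00297, g' = -0.9205 → β = 0.8862
Converged at β = 0.8862.
Then V = β·F = 0.8862·224.6 = 199.0 mol/h and L = F − V = 25.6 mol/h.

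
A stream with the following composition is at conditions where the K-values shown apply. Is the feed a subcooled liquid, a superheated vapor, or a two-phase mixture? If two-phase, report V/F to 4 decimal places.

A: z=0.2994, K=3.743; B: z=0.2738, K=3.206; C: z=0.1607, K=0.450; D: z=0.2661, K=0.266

ΣzᵢKᵢ = 2.1416; Σzᵢ/Kᵢ = 1.5229.
Both exceed 1, so a two-phase solution exists.
Rachford–Rice: g(ψ) = Σ zᵢ(Kᵢ−1)/(1+ψ(Kᵢ−1)) = 0.
Iterate (Newton) starting at ψ = 0.51:
  ψ = 0.5100: g = 0.19155, g' = -1.1466 → ψ = 0.6771
  ψ = 0.6771: g = 0.00056, g' = -1.1802 → ψ = 0.6775
Converged at ψ = 0.6775.

two-phase, V/F = 0.6775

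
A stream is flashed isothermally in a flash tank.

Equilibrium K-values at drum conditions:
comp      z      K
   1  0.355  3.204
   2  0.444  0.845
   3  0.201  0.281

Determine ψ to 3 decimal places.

ψ = 0.610

Let ψ = V/F and solve Σ zᵢ(Kᵢ−1)/(1+ψ(Kᵢ−1)) = 0.
Feasibility: ΣzᵢKᵢ = 1.569, Σzᵢ/Kᵢ = 1.352 — both > 1, two phases present.
Newton–Raphson from ψ = 0.54:
  ψ = 0.540: g = 0.0459, g' = -0.650 → ψ = 0.611
  ψ = 0.611: g = -0.0001, g' = -0.657 → ψ = 0.610
Converged at ψ = 0.610.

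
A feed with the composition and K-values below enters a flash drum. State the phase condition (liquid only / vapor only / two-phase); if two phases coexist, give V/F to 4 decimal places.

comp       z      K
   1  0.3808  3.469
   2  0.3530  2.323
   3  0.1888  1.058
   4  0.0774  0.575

vapor only

ΣzᵢKᵢ = 2.3853; Σzᵢ/Kᵢ = 0.5748.
Since Σzᵢ/Kᵢ < 1 the mixture is above its dew point — single vapor phase.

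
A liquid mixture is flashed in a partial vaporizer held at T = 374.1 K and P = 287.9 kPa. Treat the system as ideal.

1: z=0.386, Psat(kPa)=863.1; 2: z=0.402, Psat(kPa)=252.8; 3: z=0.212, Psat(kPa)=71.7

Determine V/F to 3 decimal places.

Raoult's law: Kᵢ = Pᵢˢᵃᵗ/P = Pᵢˢᵃᵗ/287.9.
  K_1 = 863.1/287.9 = 2.99792, K_2 = 252.8/287.9 = 0.87808, K_3 = 71.7/287.9 = 0.24904
Material balance + equilibrium reduce to Σ zᵢ(Kᵢ−1)/(1+V/F(Kᵢ−1)) = 0.
Check two-phase: ΣzᵢKᵢ = 1.563 > 1 and Σzᵢ/Kᵢ = 1.438 > 1, so g(0) = 0.563 > 0 and g(1) = -0.438 < 0.
Newton–Raphson from V/F = 0.31:
  V/F = 0.310: g = 0.2178, g' = -0.797 → V/F = 0.583
  V/F = 0.583: g = 0.0201, g' = -0.714 → V/F = 0.611
Converged at V/F = 0.611.

V/F = 0.611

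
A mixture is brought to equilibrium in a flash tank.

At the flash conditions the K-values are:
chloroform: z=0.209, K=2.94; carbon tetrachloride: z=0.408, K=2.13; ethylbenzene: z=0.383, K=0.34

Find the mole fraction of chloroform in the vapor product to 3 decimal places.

Material balance + equilibrium reduce to Σ zᵢ(Kᵢ−1)/(1+V/F(Kᵢ−1)) = 0.
Feasibility: ΣzᵢKᵢ = 1.614, Σzᵢ/Kᵢ = 1.389 — both > 1, two phases present.
Iterate (Newton) starting at V/F = 0.5:
  V/F = 0.500: g = 0.1231, g' = -0.787 → V/F = 0.656
  V/F = 0.656: g = -0.0030, g' = -0.843 → V/F = 0.653
Converged at V/F = 0.653.
Compositions from xᵢ = zᵢ/(1+V/F(Kᵢ−1)), yᵢ = Kᵢxᵢ:
  chloroform: x = 0.092, y = 0.271
  carbon tetrachloride: x = 0.235, y = 0.500
  ethylbenzene: x = 0.673, y = 0.229

y_chloroform = 0.271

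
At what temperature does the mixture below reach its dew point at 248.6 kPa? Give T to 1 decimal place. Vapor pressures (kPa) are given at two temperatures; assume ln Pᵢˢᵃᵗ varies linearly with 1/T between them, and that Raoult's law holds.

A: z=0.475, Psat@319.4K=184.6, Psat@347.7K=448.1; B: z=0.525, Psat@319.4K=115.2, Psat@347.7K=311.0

Dew-point temperature: Σzᵢ·P/Pᵢˢᵃᵗ(T) = 1. Interpolate ln Pᵢˢᵃᵗ = aᵢ + bᵢ/T.
  T = 319.4 K: ΣzᵢP/Pᵢˢᵃᵗ = 1.7726
  T = 347.7 K: ΣzᵢP/Pᵢˢᵃᵗ = 0.6832
  T = 333.5 K: ΣzᵢP/Pᵢˢᵃᵗ = 1.0799
  T = 340.6 K: ΣzᵢP/Pᵢˢᵃᵗ = 0.8548
  T = 337.1 K: ΣzᵢP/Pᵢˢᵃᵗ = 0.9580
  T = 335.3 K: ΣzᵢP/Pᵢˢᵃᵗ = 1.0168
Interpolating between 335.3 K and 337.1 K gives T ≈ 335.8 K.

T = 335.8 K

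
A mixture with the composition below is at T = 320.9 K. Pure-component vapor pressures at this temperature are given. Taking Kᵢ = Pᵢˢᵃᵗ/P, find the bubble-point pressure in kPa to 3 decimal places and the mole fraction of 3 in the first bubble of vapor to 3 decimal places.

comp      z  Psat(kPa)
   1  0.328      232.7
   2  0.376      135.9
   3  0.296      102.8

At the bubble point ψ → 0, so ΣzᵢKᵢ = 1 with Kᵢ = Pᵢˢᵃᵗ/P ⇒ P = ΣzᵢPᵢˢᵃᵗ.
P = 0.328·232.7 + 0.376·135.9 + 0.296·102.8 = 157.853 kPa
yᵢ = zᵢPᵢˢᵃᵗ/P ⇒ y_3 = 0.296·102.8/157.853 = 0.193

Pbub = 157.853 kPa, y_3 = 0.193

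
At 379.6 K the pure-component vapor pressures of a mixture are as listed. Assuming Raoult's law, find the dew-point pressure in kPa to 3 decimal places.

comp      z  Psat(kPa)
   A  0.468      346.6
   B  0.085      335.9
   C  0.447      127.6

Pdew = 195.831 kPa

At the dew point ψ → 1, so Σzᵢ/Kᵢ = 1 with Kᵢ = Pᵢˢᵃᵗ/P ⇒ 1/P = Σzᵢ/Pᵢˢᵃᵗ.
1/P = 0.468/346.6 + 0.085/335.9 + 0.447/127.6 = 0.005106 ⇒ P = 195.831 kPa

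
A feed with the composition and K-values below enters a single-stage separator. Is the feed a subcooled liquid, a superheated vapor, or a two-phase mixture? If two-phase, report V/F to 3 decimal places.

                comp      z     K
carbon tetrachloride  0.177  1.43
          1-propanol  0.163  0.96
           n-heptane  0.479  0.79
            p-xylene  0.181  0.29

ΣzᵢKᵢ = 0.840; Σzᵢ/Kᵢ = 1.524.
Since ΣzᵢKᵢ < 1 the mixture is below its bubble point — single liquid phase.

subcooled liquid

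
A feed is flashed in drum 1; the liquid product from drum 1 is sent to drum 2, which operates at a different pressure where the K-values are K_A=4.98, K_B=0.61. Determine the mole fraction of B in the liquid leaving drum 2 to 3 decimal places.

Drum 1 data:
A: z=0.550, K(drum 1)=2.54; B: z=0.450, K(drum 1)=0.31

Drum 1:
Binary case is linear: z₁(K₁−1)(1+ψ₁(K₂−1)) + z₂(K₂−1)(1+ψ₁(K₁−1)) = 0
⇒ ψ₁ = [z₁(K₁−1)+z₂(K₂−1)] / [−(K₁−1)(K₂−1)] = 0.5365/1.0626 = 0.505
Drum-1 compositions:
  A: x = 0.309, y = 0.786
  B: x = 0.691, y = 0.214
Drum-2 feed = drum-1 liquid: z₂ = (0.3094, 0.6906).
Drum 2:
Let ψ₂ = V/F and solve Σ zᵢ(Kᵢ−1)/(1+ψ₂(Kᵢ−1)) = 0.
Feasibility: ΣzᵢKᵢ = 1.962, Σzᵢ/Kᵢ = 1.194 — both > 1, two phases present.
Binary case is linear: z₁(K₁−1)(1+ψ₂(K₂−1)) + z₂(K₂−1)(1+ψ₂(K₁−1)) = 0
⇒ ψ₂ = [z₁(K₁−1)+z₂(K₂−1)] / [−(K₁−1)(K₂−1)] = 0.9622/1.5522 = 0.620
  A: x = 0.089, y = 0.444
  B: x = 0.911, y = 0.556

x_B (drum 2) = 0.911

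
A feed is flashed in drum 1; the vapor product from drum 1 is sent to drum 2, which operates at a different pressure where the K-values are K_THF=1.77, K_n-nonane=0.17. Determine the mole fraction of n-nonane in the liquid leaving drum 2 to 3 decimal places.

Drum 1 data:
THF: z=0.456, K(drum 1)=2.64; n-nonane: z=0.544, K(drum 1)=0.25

Drum 1:
Let ψ₁ = V/F and solve Σ zᵢ(Kᵢ−1)/(1+ψ₁(Kᵢ−1)) = 0.
Check two-phase: ΣzᵢKᵢ = 1.340 > 1 and Σzᵢ/Kᵢ = 2.349 > 1, so g(0) = 0.340 > 0 and g(1) = -1.349 < 0.
Binary case is linear: z₁(K₁−1)(1+ψ₁(K₂−1)) + z₂(K₂−1)(1+ψ₁(K₁−1)) = 0
⇒ ψ₁ = [z₁(K₁−1)+z₂(K₂−1)] / [−(K₁−1)(K₂−1)] = 0.3398/1.2300 = 0.276
Drum-1 compositions:
  THF: x = 0.314, y = 0.828
  n-nonane: x = 0.686, y = 0.172
Drum-2 feed = drum-1 vapor: z₂ = (0.8285, 0.1715).
Drum 2:
Newton–Raphson from ψ₂ = 0.5:
  ψ₂ = 0.500: g = 0.2172, g' = -0.601 → ψ₂ = 0.861
  ψ₂ = 0.861: g = -0.1156, g' = -1.630 → ψ₂ = 0.790
  ψ₂ = 0.790: g = -0.0172, g' = -1.188 → ψ₂ = 0.776
  ψ₂ = 0.776: g = -0.0005, g' = -1.124 → ψ₂ = 0.775
Converged at ψ₂ = 0.775.
  THF: x = 0.519, y = 0.918
  n-nonane: x = 0.481, y = 0.082

x_n-nonane (drum 2) = 0.481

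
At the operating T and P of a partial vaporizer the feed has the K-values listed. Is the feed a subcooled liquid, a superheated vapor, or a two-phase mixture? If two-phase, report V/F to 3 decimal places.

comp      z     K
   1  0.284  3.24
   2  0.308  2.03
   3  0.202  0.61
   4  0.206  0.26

ΣzᵢKᵢ = 1.722; Σzᵢ/Kᵢ = 1.363.
Both exceed 1, so a two-phase solution exists.
Newton iteration, ψ⁰ = 0.5:
  ψ = 0.500: g = 0.1696, g' = -0.791 → ψ = 0.714
  ψ = 0.714: g = -0.0053, g' = -0.886 → ψ = 0.709
  ψ = 0.709: g = -0.0000, g' = -0.879 → ψ = 0.708
Converged at ψ = 0.708.

two-phase, V/F = 0.708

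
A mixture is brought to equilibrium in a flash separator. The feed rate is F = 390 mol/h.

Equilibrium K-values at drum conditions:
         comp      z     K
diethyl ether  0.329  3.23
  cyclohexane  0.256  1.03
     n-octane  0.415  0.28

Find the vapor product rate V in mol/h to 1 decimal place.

Newton–Raphson from β = 0.5:
  β = 0.500: g = -0.1124, g' = -0.891 → β = 0.374
  β = 0.374: g = -0.0012, g' = -0.890 → β = 0.373
Converged at β = 0.373.
Then V = β·F = 0.3726·390 = 145.3 mol/h and L = F − V = 244.7 mol/h.

V = 145.3 mol/h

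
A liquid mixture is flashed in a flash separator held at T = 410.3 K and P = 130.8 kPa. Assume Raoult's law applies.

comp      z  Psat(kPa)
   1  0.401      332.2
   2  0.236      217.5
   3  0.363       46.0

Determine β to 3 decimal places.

β = 0.665

Raoult's law: Kᵢ = Pᵢˢᵃᵗ/P = Pᵢˢᵃᵗ/130.8.
  K_1 = 332.2/130.8 = 2.53976, K_2 = 217.5/130.8 = 1.66284, K_3 = 46.0/130.8 = 0.35168
Newton–Raphson from β = 0.34:
  β = 0.340: g = 0.2311, g' = -0.730 → β = 0.657
  β = 0.657: g = 0.0062, g' = -0.748 → β = 0.665
Converged at β = 0.665.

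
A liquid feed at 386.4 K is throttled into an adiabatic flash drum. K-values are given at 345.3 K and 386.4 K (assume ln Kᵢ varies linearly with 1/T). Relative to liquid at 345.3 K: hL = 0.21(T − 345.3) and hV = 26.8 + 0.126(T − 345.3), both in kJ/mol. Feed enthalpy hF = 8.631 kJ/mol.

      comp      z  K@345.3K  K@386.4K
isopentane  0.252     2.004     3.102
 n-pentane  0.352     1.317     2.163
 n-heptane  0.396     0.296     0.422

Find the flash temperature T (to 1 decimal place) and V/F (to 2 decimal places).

T = 350.2 K, V/F = 0.29

Adiabatic flash: solve Rachford–Rice at each trial T, then check hF = ψ·hV(T) + (1−ψ)·hL(T).
  T = 345.3 K: K = (2.004, 1.317, 0.296), RR gives ψ = 0.181, H_out = 4.858 kJ/mol
  T = 386.4 K: K = (3.102, 2.163, 0.422), RR gives ψ = 0.778, H_out = 26.795 kJ/mol
  T = 365.9 K: K = (2.525, 1.713, 0.357), RR gives ψ = 0.543, H_out = 17.938 kJ/mol
  T = 355.6 K: K = (2.257, 1.508, 0.326), RR gives ψ = 0.389, H_out = 12.261 kJ/mol
  T = 350.5 K: K = (2.130, 1.411, 0.311), RR gives ψ = 0.295, H_out = 8.881 kJ/mol
  T = 347.9 K: K = (2.066, 1.364, 0.303), RR gives ψ = 0.241, H_out = 6.954 kJ/mol
  T = 349.2 K: K = (2.098, 1.387, 0.307), RR gives ψ = 0.269, H_out = 7.937 kJ/mol
Linear interpolation between T = 349.2 (H_out = 7.937) and T = 350.5 (H_out = 8.881) on hF = 8.631 gives T ≈ 350.2 K, at which ψ = 0.29.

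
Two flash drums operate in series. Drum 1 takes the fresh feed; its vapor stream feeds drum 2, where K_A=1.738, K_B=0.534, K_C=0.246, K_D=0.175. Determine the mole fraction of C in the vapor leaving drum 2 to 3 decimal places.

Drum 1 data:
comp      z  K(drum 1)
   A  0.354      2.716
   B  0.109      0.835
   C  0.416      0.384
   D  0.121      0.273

y_C (drum 2) = 0.078

Drum 1:
Let ψ₁ = V/F and solve Σ zᵢ(Kᵢ−1)/(1+ψ₁(Kᵢ−1)) = 0.
Check two-phase: ΣzᵢKᵢ = 1.245 > 1 and Σzᵢ/Kᵢ = 1.787 > 1, so g(0) = 0.245 > 0 and g(1) = -0.787 < 0.
Newton–Raphson from ψ₁ = 0.5:
  ψ₁ = 0.500: g = -0.2012, g' = -0.793 → ψ₁ = 0.246
  ψ₁ = 0.246: g = -0.0010, g' = -0.833 → ψ₁ = 0.245
Converged at ψ₁ = 0.245.
Drum-1 compositions:
  A: x = 0.249, y = 0.677
  B: x = 0.114, y = 0.095
  C: x = 0.490, y = 0.188
  D: x = 0.147, y = 0.040
Drum-2 feed = drum-1 vapor: z₂ = (0.6768, 0.0949, 0.1882, 0.0402).
Drum 2:
Material balance + equilibrium reduce to Σ zᵢ(Kᵢ−1)/(1+ψ₂(Kᵢ−1)) = 0.
g(0) = ΣzᵢKᵢ − 1 = 0.280 and g(1) = 1 − Σzᵢ/Kᵢ = -0.562, so a root lies in (0, 1).
Newton–Raphson from ψ₂ = 0.42:
  ψ₂ = 0.420: g = 0.0680, g' = -0.540 → ψ₂ = 0.546
  ψ₂ = 0.546: g = -0.0047, g' = -0.624 → ψ₂ = 0.538
Converged at ψ₂ = 0.538.
  A: x = 0.484, y = 0.842
  B: x = 0.127, y = 0.068
  C: x = 0.317, y = 0.078
  D: x = 0.072, y = 0.013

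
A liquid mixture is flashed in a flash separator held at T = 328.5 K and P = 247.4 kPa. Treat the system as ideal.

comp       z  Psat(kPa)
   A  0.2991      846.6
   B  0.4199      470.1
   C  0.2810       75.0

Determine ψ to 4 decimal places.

ψ = 0.8230

Raoult's law: Kᵢ = Pᵢˢᵃᵗ/P = Pᵢˢᵃᵗ/247.4.
  K_A = 846.6/247.4 = 3.421989, K_B = 470.1/247.4 = 1.900162, K_C = 75.0/247.4 = 0.303153
Let ψ = V/F and solve Σ zᵢ(Kᵢ−1)/(1+ψ(Kᵢ−1)) = 0.
Check two-phase: ΣzᵢKᵢ = 1.9066 > 1 and Σzᵢ/Kᵢ = 1.2353 > 1, so g(0) = 0.9066 > 0 and g(1) = -0.2353 < 0.
Newton iteration, ψ⁰ = 0.6:
  ψ = 0.6000: g = 0.20421, g' = -0.8380 → ψ = 0.8437
  ψ = 0.8437: g = -0.02233, g' = -1.1029 → ψ = 0.8234
  ψ = 0.8234: g = -0.00045, g' = -1.0591 → ψ = 0.8230
Converged at ψ = 0.8230.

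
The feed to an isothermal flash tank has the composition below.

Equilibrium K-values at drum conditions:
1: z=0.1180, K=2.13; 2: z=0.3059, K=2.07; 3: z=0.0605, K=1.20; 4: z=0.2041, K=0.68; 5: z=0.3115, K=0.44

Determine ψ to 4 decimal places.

ψ = 0.4754

Material balance + equilibrium reduce to Σ zᵢ(Kᵢ−1)/(1+ψ(Kᵢ−1)) = 0.
g(0) = ΣzᵢKᵢ − 1 = 0.2330 and g(1) = 1 − Σzᵢ/Kᵢ = -0.2617, so a root lies in (0, 1).
Iterate (Newton) starting at ψ = 0.55:
  ψ = 0.5500: g = -0.03216, g' = -0.4328 → ψ = 0.4757
  ψ = 0.4757: g = -0.00015, g' = -0.4301 → ψ = 0.4754
Converged at ψ = 0.4754.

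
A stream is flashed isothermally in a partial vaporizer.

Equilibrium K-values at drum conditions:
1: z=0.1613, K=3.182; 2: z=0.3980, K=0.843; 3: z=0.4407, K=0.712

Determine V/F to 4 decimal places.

Rachford–Rice: g(V/F) = Σ zᵢ(Kᵢ−1)/(1+V/F(Kᵢ−1)) = 0.
g(0) = ΣzᵢKᵢ − 1 = 0.1625 and g(1) = 1 − Σzᵢ/Kᵢ = -0.1418, so a root lies in (0, 1).
Newton–Raphson from V/F = 0.65:
  V/F = 0.6500: g = -0.08020, g' = -0.1988 → V/F = 0.2466
  V/F = 0.2466: g = 0.02720, g' = -0.3776 → V/F = 0.3186
  V/F = 0.3186: g = 0.00209, g' = -0.3224 → V/F = 0.3251
  V/F = 0.3251: g = 0.00001, g' = -0.3182 → V/F = 0.3252
Converged at V/F = 0.3252.

V/F = 0.3252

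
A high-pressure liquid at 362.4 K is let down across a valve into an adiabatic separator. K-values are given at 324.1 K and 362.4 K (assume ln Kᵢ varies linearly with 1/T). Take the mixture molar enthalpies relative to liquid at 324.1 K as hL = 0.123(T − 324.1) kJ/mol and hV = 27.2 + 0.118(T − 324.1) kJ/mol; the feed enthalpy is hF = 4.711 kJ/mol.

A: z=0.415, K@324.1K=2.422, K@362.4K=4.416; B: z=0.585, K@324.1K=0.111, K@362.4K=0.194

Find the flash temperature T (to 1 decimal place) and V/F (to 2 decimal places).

T = 331.5 K, V/F = 0.14

Adiabatic flash: solve Rachford–Rice at each trial T, then check hF = ψ·hV(T) + (1−ψ)·hL(T).
  T = 324.1 K: K = (2.422, 0.111), RR gives ψ = 0.055, H_out = 1.508 kJ/mol
  T = 362.4 K: K = (4.416, 0.194), RR gives ψ = 0.344, H_out = 13.992 kJ/mol
  T = 343.2 K: K = (3.323, 0.149), RR gives ψ = 0.236, H_out = 8.741 kJ/mol
  T = 333.6 K: K = (2.847, 0.129), RR gives ψ = 0.160, H_out = 5.508 kJ/mol
  T = 328.9 K: K = (2.631, 0.120), RR gives ψ = 0.113, H_out = 3.660 kJ/mol
  T = 331.2 K: K = (2.736, 0.124), RR gives ψ = 0.137, H_out = 4.592 kJ/mol
Linear interpolation between T = 331.2 (H_out = 4.592) and T = 333.6 (H_out = 5.508) on hF = 4.711 gives T ≈ 331.5 K, at which ψ = 0.14.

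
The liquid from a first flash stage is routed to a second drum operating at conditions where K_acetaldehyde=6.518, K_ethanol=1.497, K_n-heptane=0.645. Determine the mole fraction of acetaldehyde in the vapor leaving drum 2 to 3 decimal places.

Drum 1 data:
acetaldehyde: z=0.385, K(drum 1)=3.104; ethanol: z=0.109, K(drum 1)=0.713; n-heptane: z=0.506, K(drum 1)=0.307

Drum 1:
Let ψ₁ = V/F and solve Σ zᵢ(Kᵢ−1)/(1+ψ₁(Kᵢ−1)) = 0.
Check two-phase: ΣzᵢKᵢ = 1.428 > 1 and Σzᵢ/Kᵢ = 1.925 > 1, so g(0) = 0.428 > 0 and g(1) = -0.925 < 0.
Newton iteration, ψ₁⁰ = 0.5:
  ψ₁ = 0.500: g = -0.1784, g' = -0.986 → ψ₁ = 0.319
Converged at ψ₁ = 0.319.
Drum-1 compositions:
  acetaldehyde: x = 0.230, y = 0.715
  ethanol: x = 0.120, y = 0.086
  n-heptane: x = 0.650, y = 0.199
Drum-2 feed = drum-1 liquid: z₂ = (0.2303, 0.1200, 0.6497).
Drum 2:
Rachford–Rice: g(ψ₂) = Σ zᵢ(Kᵢ−1)/(1+ψ₂(Kᵢ−1)) = 0.
Check two-phase: ΣzᵢKᵢ = 2.100 > 1 and Σzᵢ/Kᵢ = 1.123 > 1, so g(0) = 1.100 > 0 and g(1) = -0.123 < 0.
Iterate (Newton) starting at ψ₂ = 0.5:
  ψ₂ = 0.500: g = 0.1055, g' = -0.636 → ψ₂ = 0.666
  ψ₂ = 0.666: g = 0.0148, g' = -0.478 → ψ₂ = 0.697
Converged at ψ₂ = 0.697.
  acetaldehyde: x = 0.048, y = 0.310
  ethanol: x = 0.089, y = 0.133
  n-heptane: x = 0.863, y = 0.557

y_acetaldehyde (drum 2) = 0.310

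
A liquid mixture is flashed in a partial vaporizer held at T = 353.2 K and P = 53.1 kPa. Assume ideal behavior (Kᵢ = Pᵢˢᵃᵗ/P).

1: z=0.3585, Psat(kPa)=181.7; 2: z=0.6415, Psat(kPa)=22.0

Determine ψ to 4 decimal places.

Raoult's law: Kᵢ = Pᵢˢᵃᵗ/P = Pᵢˢᵃᵗ/53.1.
  K_1 = 181.7/53.1 = 3.421846, K_2 = 22.0/53.1 = 0.414313
Rachford–Rice: g(ψ) = Σ zᵢ(Kᵢ−1)/(1+ψ(Kᵢ−1)) = 0.
Feasibility: ΣzᵢKᵢ = 1.4925, Σzᵢ/Kᵢ = 1.6531 — both > 1, two phases present.
Binary case is linear: z₁(K₁−1)(1+ψ(K₂−1)) + z₂(K₂−1)(1+ψ(K₁−1)) = 0
⇒ ψ = [z₁(K₁−1)+z₂(K₂−1)] / [−(K₁−1)(K₂−1)] = 0.49251/1.41844 = 0.3472

ψ = 0.3472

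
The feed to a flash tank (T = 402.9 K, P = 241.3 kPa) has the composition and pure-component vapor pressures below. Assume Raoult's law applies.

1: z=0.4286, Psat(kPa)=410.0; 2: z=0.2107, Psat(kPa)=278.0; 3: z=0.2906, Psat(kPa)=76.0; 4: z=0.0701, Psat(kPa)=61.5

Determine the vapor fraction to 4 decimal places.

Raoult's law: Kᵢ = Pᵢˢᵃᵗ/P = Pᵢˢᵃᵗ/241.3.
  K_1 = 410.0/241.3 = 1.699130, K_2 = 278.0/241.3 = 1.152093, K_3 = 76.0/241.3 = 0.314961, K_4 = 61.5/241.3 = 0.254869
Rachford–Rice: g(ψ) = Σ zᵢ(Kᵢ−1)/(1+ψ(Kᵢ−1)) = 0.
g(0) = ΣzᵢKᵢ − 1 = 0.0804 and g(1) = 1 − Σzᵢ/Kᵢ = -0.6328, so a root lies in (0, 1).
Newton iteration, ψ⁰ = 0.5:
  ψ = 0.5000: g = -0.13422, g' = -0.5336 → ψ = 0.2485
  ψ = 0.2485: g = -0.01783, g' = -0.4133 → ψ = 0.2053
  ψ = 0.2053: g = -0.00022, g' = -0.4037 → ψ = 0.2048
Converged at ψ = 0.2048.

ψ = 0.2048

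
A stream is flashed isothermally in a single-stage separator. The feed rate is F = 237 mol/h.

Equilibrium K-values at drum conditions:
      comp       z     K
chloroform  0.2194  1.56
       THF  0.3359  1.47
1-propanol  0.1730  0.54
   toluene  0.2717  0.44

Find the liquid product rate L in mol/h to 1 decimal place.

L = 193.3 mol/h

Rachford–Rice: g(β) = Σ zᵢ(Kᵢ−1)/(1+β(Kᵢ−1)) = 0.
Feasibility: ΣzᵢKᵢ = 1.0490, Σzᵢ/Kᵢ = 1.3070 — both > 1, two phases present.
Newton iteration, β⁰ = 0.5:
  β = 0.5000: g = -0.09085, g' = -0.3167 → β = 0.2132
  β = 0.2132: g = -0.00775, g' = -0.2711 → β = 0.1846
  β = 0.1846: g = -0.00003, g' = -0.2690 → β = 0.1845
Converged at β = 0.1845.
Then V = β·F = 0.1845·237 = 43.7 mol/h and L = F − V = 193.3 mol/h.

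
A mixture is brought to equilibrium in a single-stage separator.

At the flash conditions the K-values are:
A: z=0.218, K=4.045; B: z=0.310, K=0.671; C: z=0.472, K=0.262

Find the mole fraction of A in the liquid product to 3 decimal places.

Rachford–Rice: g(β) = Σ zᵢ(Kᵢ−1)/(1+β(Kᵢ−1)) = 0.
Check two-phase: ΣzᵢKᵢ = 1.213 > 1 and Σzᵢ/Kᵢ = 2.317 > 1, so g(0) = 0.213 > 0 and g(1) = -1.317 < 0.
Newton–Raphson from β = 0.5:
  β = 0.500: g = -0.4110, g' = -1.011 → β = 0.094
  β = 0.094: g = 0.0371, g' = -1.556 → β = 0.117
  β = 0.117: g = 0.0014, g' = -1.441 → β = 0.118
Converged at β = 0.118.
Compositions from xᵢ = zᵢ/(1+β(Kᵢ−1)), yᵢ = Kᵢxᵢ:
  A: x = 0.160, y = 0.648
  B: x = 0.323, y = 0.216
  C: x = 0.517, y = 0.136

x_A = 0.160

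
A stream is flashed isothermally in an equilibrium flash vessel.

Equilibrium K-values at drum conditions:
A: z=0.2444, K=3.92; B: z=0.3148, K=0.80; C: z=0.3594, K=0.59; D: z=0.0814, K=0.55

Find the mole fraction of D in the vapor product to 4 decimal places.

y_D = 0.0569

Material balance + equilibrium reduce to Σ zᵢ(Kᵢ−1)/(1+ψ(Kᵢ−1)) = 0.
Check two-phase: ΣzᵢKᵢ = 1.4667 > 1 and Σzᵢ/Kᵢ = 1.2130 > 1, so g(0) = 0.4667 > 0 and g(1) = -0.2130 < 0.
Newton iteration, ψ⁰ = 0.6:
  ψ = 0.6000: g = -0.05783, g' = -0.4286 → ψ = 0.4651
  ψ = 0.4651: g = 0.00484, g' = -0.5087 → ψ = 0.4746
Converged at ψ = 0.4746.
Compositions from xᵢ = zᵢ/(1+ψ(Kᵢ−1)), yᵢ = Kᵢxᵢ:
  A: x = 0.1024, y = 0.4015
  B: x = 0.3478, y = 0.2783
  C: x = 0.4462, y = 0.2633
  D: x = 0.1035, y = 0.0569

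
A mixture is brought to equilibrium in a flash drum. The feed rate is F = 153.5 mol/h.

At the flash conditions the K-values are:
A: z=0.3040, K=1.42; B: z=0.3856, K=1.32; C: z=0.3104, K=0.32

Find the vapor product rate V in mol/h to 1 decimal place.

Material balance + equilibrium reduce to Σ zᵢ(Kᵢ−1)/(1+ψ(Kᵢ−1)) = 0.
g(0) = ΣzᵢKᵢ − 1 = 0.0400 and g(1) = 1 − Σzᵢ/Kᵢ = -0.4762, so a root lies in (0, 1).
Iterate (Newton) starting at ψ = 0.5:
  ψ = 0.5000: g = -0.10791, g' = -0.3955 → ψ = 0.2271
  ψ = 0.2271: g = -0.01803, g' = -0.2798 → ψ = 0.1627
  ψ = 0.1627: g = -0.00052, g' = -0.2641 → ψ = 0.1607
Converged at ψ = 0.1607.
Then V = ψ·F = 0.1607·153.5 = 24.7 mol/h and L = F − V = 128.8 mol/h.

V = 24.7 mol/h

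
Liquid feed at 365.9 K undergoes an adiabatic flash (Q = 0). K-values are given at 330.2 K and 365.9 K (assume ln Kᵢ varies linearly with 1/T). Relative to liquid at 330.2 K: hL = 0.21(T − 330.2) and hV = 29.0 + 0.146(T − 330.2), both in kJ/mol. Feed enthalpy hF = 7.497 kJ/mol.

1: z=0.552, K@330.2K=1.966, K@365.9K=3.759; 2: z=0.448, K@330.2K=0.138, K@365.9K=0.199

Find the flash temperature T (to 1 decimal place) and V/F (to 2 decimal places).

T = 333.5 K, V/F = 0.24

Adiabatic flash: solve Rachford–Rice at each trial T, then check hF = ψ·hV(T) + (1−ψ)·hL(T).
  T = 330.2 K: K = (1.966, 0.138), RR gives ψ = 0.177, H_out = 5.121 kJ/mol
  T = 365.9 K: K = (3.759, 0.199), RR gives ψ = 0.527, H_out = 21.570 kJ/mol
  T = 348.0 K: K = (2.762, 0.167), RR gives ψ = 0.408, H_out = 15.119 kJ/mol
  T = 339.1 K: K = (2.340, 0.152), RR gives ψ = 0.317, H_out = 10.880 kJ/mol
  T = 334.6 K: K = (2.145, 0.145), RR gives ψ = 0.254, H_out = 8.233 kJ/mol
  T = 332.4 K: K = (2.054, 0.141), RR gives ψ = 0.218, H_out = 6.755 kJ/mol
Linear interpolation between T = 332.4 (H_out = 6.755) and T = 334.6 (H_out = 8.233) on hF = 7.497 gives T ≈ 333.5 K, at which ψ = 0.24.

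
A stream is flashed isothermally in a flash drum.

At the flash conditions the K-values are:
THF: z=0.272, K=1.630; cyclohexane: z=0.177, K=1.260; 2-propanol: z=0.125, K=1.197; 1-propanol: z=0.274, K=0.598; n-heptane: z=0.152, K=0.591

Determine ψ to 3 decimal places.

Material balance + equilibrium reduce to Σ zᵢ(Kᵢ−1)/(1+ψ(Kᵢ−1)) = 0.
g(0) = ΣzᵢKᵢ − 1 = 0.070 and g(1) = 1 − Σzᵢ/Kᵢ = -0.127, so a root lies in (0, 1).
Iterate (Newton) starting at ψ = 0.5:
  ψ = 0.500: g = -0.0226, g' = -0.185 → ψ = 0.378
  ψ = 0.378: g = -0.0003, g' = -0.182 → ψ = 0.377
Converged at ψ = 0.377.

ψ = 0.377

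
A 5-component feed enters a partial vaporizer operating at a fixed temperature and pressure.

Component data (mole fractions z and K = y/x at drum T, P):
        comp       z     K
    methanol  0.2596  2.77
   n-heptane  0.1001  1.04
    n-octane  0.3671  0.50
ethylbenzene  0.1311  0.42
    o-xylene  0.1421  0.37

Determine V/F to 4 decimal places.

Rachford–Rice: g(V/F) = Σ zᵢ(Kᵢ−1)/(1+V/F(Kᵢ−1)) = 0.
Feasibility: ΣzᵢKᵢ = 1.1144, Σzᵢ/Kᵢ = 1.6204 — both > 1, two phases present.
Newton iteration, V/F⁰ = 0.5:
  V/F = 0.5000: g = -0.23483, g' = -0.5999 → V/F = 0.1085
  V/F = 0.1085: g = 0.01811, g' = -0.7903 → V/F = 0.1315
  V/F = 0.1315: g = 0.00036, g' = -0.7593 → V/F = 0.1319
Converged at V/F = 0.1319.

V/F = 0.1319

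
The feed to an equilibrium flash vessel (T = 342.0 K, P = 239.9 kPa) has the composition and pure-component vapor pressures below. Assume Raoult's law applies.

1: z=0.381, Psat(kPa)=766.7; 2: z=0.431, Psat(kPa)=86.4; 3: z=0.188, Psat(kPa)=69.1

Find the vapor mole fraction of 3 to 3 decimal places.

Raoult's law: Kᵢ = Pᵢˢᵃᵗ/P = Pᵢˢᵃᵗ/239.9.
  K_1 = 766.7/239.9 = 3.19591, K_2 = 86.4/239.9 = 0.36015, K_3 = 69.1/239.9 = 0.28804
Rachford–Rice: g(ψ) = Σ zᵢ(Kᵢ−1)/(1+ψ(Kᵢ−1)) = 0.
Check two-phase: ΣzᵢKᵢ = 1.427 > 1 and Σzᵢ/Kᵢ = 1.969 > 1, so g(0) = 0.427 > 0 and g(1) = -0.969 < 0.
Newton iteration, ψ⁰ = 0.56:
  ψ = 0.560: g = -0.2771, g' = -1.062 → ψ = 0.299
  ψ = 0.299: g = -0.0060, g' = -1.093 → ψ = 0.293
  ψ = 0.293: g = 0.0000, g' = -1.099 → ψ = 0.294
Converged at ψ = 0.294.
Compositions from xᵢ = zᵢ/(1+ψ(Kᵢ−1)), yᵢ = Kᵢxᵢ:
  1: x = 0.232, y = 0.740
  2: x = 0.531, y = 0.191
  3: x = 0.238, y = 0.068

y_3 = 0.068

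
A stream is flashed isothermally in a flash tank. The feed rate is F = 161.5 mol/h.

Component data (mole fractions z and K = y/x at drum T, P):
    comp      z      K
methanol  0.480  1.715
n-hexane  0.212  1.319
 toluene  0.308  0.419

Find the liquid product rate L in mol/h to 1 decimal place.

Rachford–Rice: g(V/F) = Σ zᵢ(Kᵢ−1)/(1+V/F(Kᵢ−1)) = 0.
g(0) = ΣzᵢKᵢ − 1 = 0.232 and g(1) = 1 − Σzᵢ/Kᵢ = -0.176, so a root lies in (0, 1).
Newton–Raphson from V/F = 0.5:
  V/F = 0.500: g = 0.0589, g' = -0.356 → V/F = 0.666
  V/F = 0.666: g = -0.0035, g' = -0.404 → V/F = 0.657
Converged at V/F = 0.657.
Then V = V/F·F = 0.6570·161.5 = 106.1 mol/h and L = F − V = 55.4 mol/h.

L = 55.4 mol/h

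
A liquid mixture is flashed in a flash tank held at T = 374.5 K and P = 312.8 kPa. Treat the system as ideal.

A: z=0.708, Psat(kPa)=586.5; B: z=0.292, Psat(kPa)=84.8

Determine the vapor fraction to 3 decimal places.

Raoult's law: Kᵢ = Pᵢˢᵃᵗ/P = Pᵢˢᵃᵗ/312.8.
  K_A = 586.5/312.8 = 1.87500, K_B = 84.8/312.8 = 0.27110
Rachford–Rice: g(ψ) = Σ zᵢ(Kᵢ−1)/(1+ψ(Kᵢ−1)) = 0.
Feasibility: ΣzᵢKᵢ = 1.407, Σzᵢ/Kᵢ = 1.455 — both > 1, two phases present.
Binary case is linear: z₁(K₁−1)(1+ψ(K₂−1)) + z₂(K₂−1)(1+ψ(K₁−1)) = 0
⇒ ψ = [z₁(K₁−1)+z₂(K₂−1)] / [−(K₁−1)(K₂−1)] = 0.4067/0.6378 = 0.638

ψ = 0.638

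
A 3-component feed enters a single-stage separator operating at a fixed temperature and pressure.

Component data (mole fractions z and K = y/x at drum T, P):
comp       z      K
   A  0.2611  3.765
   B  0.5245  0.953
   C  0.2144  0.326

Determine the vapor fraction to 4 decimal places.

ψ = 0.6063

Let ψ = V/F and solve Σ zᵢ(Kᵢ−1)/(1+ψ(Kᵢ−1)) = 0.
Check two-phase: ΣzᵢKᵢ = 1.5528 > 1 and Σzᵢ/Kᵢ = 1.2774 > 1, so g(0) = 0.5528 > 0 and g(1) = -0.2774 < 0.
Newton–Raphson from ψ = 0.5:
  ψ = 0.5000: g = 0.05982, g' = -0.5745 → ψ = 0.6041
  ψ = 0.6041: g = 0.00122, g' = -0.5583 → ψ = 0.6063
Converged at ψ = 0.6063.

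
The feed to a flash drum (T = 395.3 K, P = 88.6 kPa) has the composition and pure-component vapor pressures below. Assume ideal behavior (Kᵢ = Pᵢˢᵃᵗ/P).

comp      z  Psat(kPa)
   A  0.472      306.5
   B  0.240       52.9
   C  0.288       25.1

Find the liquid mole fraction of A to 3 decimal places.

x_A = 0.195

Raoult's law: Kᵢ = Pᵢˢᵃᵗ/P = Pᵢˢᵃᵗ/88.6.
  K_A = 306.5/88.6 = 3.45937, K_B = 52.9/88.6 = 0.59707, K_C = 25.1/88.6 = 0.28330
Material balance + equilibrium reduce to Σ zᵢ(Kᵢ−1)/(1+ψ(Kᵢ−1)) = 0.
Feasibility: ΣzᵢKᵢ = 1.858, Σzᵢ/Kᵢ = 1.555 — both > 1, two phases present.
Iterate (Newton) starting at ψ = 0.5:
  ψ = 0.500: g = 0.0778, g' = -0.995 → ψ = 0.578
  ψ = 0.578: g = 0.0007, g' = -0.984 → ψ = 0.579
Converged at ψ = 0.579.
Compositions from xᵢ = zᵢ/(1+ψ(Kᵢ−1)), yᵢ = Kᵢxᵢ:
  A: x = 0.195, y = 0.674
  B: x = 0.313, y = 0.187
  C: x = 0.492, y = 0.139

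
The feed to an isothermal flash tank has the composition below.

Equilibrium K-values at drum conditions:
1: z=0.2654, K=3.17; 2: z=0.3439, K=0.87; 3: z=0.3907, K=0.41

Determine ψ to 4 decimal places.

Newton iteration, ψ⁰ = 0.39:
  ψ = 0.3900: g = -0.03457, g' = -0.6025 → ψ = 0.3326
  ψ = 0.3326: g = 0.00096, g' = -0.6384 → ψ = 0.3341
Converged at ψ = 0.3341.

ψ = 0.3341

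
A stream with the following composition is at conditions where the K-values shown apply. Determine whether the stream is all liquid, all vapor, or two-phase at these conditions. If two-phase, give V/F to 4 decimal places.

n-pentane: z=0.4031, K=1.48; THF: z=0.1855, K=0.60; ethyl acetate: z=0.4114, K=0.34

all liquid

ΣzᵢKᵢ = 0.8478; Σzᵢ/Kᵢ = 1.7915.
Since ΣzᵢKᵢ < 1 the mixture is below its bubble point — single liquid phase.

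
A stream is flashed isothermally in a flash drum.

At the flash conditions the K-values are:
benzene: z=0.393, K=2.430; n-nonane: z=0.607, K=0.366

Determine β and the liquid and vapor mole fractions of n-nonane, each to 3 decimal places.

Newton–Raphson from β = 0.5:
  β = 0.500: g = -0.2358, g' = -0.796 → β = 0.204
  β = 0.204: g = -0.0069, g' = -0.804 → β = 0.195
Converged at β = 0.195.
Compositions from xᵢ = zᵢ/(1+β(Kᵢ−1)), yᵢ = Kᵢxᵢ:
  benzene: x = 0.307, y = 0.746
  n-nonane: x = 0.693, y = 0.254

β = 0.195, x_n-nonane = 0.693, y_n-nonane = 0.254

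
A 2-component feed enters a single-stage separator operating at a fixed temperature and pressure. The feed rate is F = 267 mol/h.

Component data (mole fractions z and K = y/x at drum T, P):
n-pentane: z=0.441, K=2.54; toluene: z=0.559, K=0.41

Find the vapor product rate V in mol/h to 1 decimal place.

V = 102.7 mol/h

Let ψ = V/F and solve Σ zᵢ(Kᵢ−1)/(1+ψ(Kᵢ−1)) = 0.
Feasibility: ΣzᵢKᵢ = 1.349, Σzᵢ/Kᵢ = 1.537 — both > 1, two phases present.
Newton iteration, ψ⁰ = 0.5:
  ψ = 0.500: g = -0.0841, g' = -0.725 → ψ = 0.384
Converged at ψ = 0.384.
Then V = ψ·F = 0.3845·267 = 102.7 mol/h and L = F − V = 164.3 mol/h.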